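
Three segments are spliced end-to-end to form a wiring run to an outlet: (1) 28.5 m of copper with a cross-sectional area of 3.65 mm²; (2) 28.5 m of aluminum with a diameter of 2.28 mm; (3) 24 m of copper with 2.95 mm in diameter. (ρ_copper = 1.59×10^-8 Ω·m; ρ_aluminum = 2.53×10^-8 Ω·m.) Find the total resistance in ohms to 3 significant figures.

0.357 Ω

Seg 1: A = 3.65 mm² = 3.650e-06 m²
R_1 = (1.59×10^-8)(28.5)/(3.650e-06) = 0.1242 Ω
Seg 2: A = π(d/2)² = π(1.1400e-03 m)² = 4.083e-06 m²
R_2 = (2.53×10^-8)(28.5)/(4.083e-06) = 0.1766 Ω
Seg 3: A = π(d/2)² = π(1.4750e-03 m)² = 6.835e-06 m²
R_3 = (1.59×10^-8)(24)/(6.835e-06) = 0.05583 Ω
R_total = R_1 + R_2 + R_3 = 0.357 Ω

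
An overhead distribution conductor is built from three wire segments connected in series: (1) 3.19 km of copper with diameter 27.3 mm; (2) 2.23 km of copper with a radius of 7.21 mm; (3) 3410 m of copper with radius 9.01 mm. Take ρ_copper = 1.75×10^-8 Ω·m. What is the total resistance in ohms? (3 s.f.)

Seg 1: A = π(d/2)² = π(1.3650e-02 m)² = 5.853e-04 m²
R_1 = (1.75×10^-8)(3190)/(5.853e-04) = 0.09537 Ω
Seg 2: A = πr² = π(7.2100e-03 m)² = 1.633e-04 m²
R_2 = (1.75×10^-8)(2230)/(1.633e-04) = 0.239 Ω
Seg 3: A = πr² = π(9.0100e-03 m)² = 2.550e-04 m²
R_3 = (1.75×10^-8)(3410)/(2.550e-04) = 0.234 Ω
R_total = R_1 + R_2 + R_3 = 0.568 Ω

0.568 Ω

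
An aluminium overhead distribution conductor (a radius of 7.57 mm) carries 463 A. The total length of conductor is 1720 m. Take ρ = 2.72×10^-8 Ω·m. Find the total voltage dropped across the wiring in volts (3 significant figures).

A = πr² = π(7.5700e-03 m)² = 1.800e-04 m²
R = ρL/A = (2.72×10^-8)(1720)/(1.800e-04) = 0.2599 Ω
V = IR = 463 × 0.2599 = 120 V

120 V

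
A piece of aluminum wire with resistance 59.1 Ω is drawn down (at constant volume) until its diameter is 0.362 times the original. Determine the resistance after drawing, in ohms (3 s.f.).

3440 Ω

Volume constant ⇒ L' = L/r² with r = 0.362. R' = ρL'/A' = ρ(L/r²)/(πr²d₀²/4) = R/r⁴.
R' = 58.23 × 59.1 = 3440 Ω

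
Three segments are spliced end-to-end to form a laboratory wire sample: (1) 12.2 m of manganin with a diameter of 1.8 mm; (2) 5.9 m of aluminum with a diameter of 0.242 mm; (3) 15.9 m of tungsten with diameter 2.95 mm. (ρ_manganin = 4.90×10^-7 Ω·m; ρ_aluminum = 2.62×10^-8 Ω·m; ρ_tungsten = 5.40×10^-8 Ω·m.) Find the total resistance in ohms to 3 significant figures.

Seg 1: A = π(d/2)² = π(9.0000e-04 m)² = 2.545e-06 m²
R_1 = (4.90×10^-7)(12.2)/(2.545e-06) = 2.349 Ω
Seg 2: A = π(d/2)² = π(1.2100e-04 m)² = 4.600e-08 m²
R_2 = (2.62×10^-8)(5.9)/(4.600e-08) = 3.361 Ω
Seg 3: A = π(d/2)² = π(1.4750e-03 m)² = 6.835e-06 m²
R_3 = (5.40×10^-8)(15.9)/(6.835e-06) = 0.1256 Ω
R_total = R_1 + R_2 + R_3 = 5.84 Ω

5.84 Ω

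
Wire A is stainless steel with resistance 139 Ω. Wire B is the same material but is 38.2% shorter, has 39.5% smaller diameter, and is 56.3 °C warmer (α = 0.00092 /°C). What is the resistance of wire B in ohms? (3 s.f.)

247 Ω

R ∝ ρL/d² with ρ ∝ (1+αΔT), so R_B/R_A = (1 − 38.2/100) × (1 − 39.5/100)⁻² × (1 + 0.00092×56.3)
= 0.618 × 2.732 × 1.052 = 1.776
R_B = 1.776 × 139 = 247 Ω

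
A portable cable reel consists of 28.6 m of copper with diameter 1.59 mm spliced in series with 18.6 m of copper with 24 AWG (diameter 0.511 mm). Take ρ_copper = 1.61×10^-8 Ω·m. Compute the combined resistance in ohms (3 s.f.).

1.69 Ω

Segment 1: A = π(d/2)² = π(7.9500e-04 m)² = 1.986e-06 m²
R₁ = ρL/A = (1.61×10^-8)(28.6)/(1.986e-06) = 0.2319 Ω
Segment 2: A = π(0.511/2 mm)² = π(2.5550e-04 m)² = 2.051e-07 m²
R₂ = (1.61×10^-8)(18.6)/(2.051e-07) = 1.46 Ω
R = R₁ + R₂ = 1.69 Ω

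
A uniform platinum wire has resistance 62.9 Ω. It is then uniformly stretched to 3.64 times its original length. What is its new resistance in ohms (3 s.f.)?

Volume constant ⇒ A' = A/k with k = 3.64. R' = ρ(kL)/(A/k) = k²R.
R' = 13.25 × 62.9 = 833 Ω

833 Ω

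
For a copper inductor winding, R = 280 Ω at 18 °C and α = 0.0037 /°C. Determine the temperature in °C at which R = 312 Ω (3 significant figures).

48.9 °C

R = R₀(1 + α(T − T₀)) ⇒ T = T₀ + (R/R₀ − 1)/α
T = 18 + (312/280 − 1)/0.0037 = 18 + (0.1143)/0.0037 = 48.9 °C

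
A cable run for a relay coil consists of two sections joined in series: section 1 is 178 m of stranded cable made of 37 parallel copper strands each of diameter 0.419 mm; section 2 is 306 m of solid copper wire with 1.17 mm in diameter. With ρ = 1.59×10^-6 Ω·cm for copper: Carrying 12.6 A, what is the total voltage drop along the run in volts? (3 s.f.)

ρ = 1.59×10^-6 Ω·cm = 1.59×10^-8 Ω·m
Section 1: A_strand = π(2.0950e-04)² = 1.379e-07 m²; R₁ = ρL/(N·A_s) = (1.59×10^-8)(178)/(37×1.379e-07) = 0.5548 Ω
Section 2: A = π(d/2)² = π(5.8500e-04 m)² = 1.075e-06 m²
R₂ = (1.59×10^-8)(306)/(1.075e-06) = 4.525 Ω
R = R₁ + R₂ = 5.08 Ω
V = IR = 12.6 × 5.08 = 64.0 V

64.0 V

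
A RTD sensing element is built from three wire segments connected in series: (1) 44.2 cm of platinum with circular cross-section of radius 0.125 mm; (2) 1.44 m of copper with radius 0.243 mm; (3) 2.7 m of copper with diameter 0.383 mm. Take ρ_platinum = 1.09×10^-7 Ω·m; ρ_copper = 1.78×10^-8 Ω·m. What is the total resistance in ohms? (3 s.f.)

1.54 Ω

Seg 1: A = πr² = π(1.2500e-04 m)² = 4.909e-08 m²
R_1 = (1.09×10^-7)(0.442)/(4.909e-08) = 0.9815 Ω
Seg 2: A = πr² = π(2.4300e-04 m)² = 1.855e-07 m²
R_2 = (1.78×10^-8)(1.44)/(1.855e-07) = 0.1382 Ω
Seg 3: A = π(d/2)² = π(1.9150e-04 m)² = 1.152e-07 m²
R_3 = (1.78×10^-8)(2.7)/(1.152e-07) = 0.4172 Ω
R_total = R_1 + R_2 + R_3 = 1.54 Ω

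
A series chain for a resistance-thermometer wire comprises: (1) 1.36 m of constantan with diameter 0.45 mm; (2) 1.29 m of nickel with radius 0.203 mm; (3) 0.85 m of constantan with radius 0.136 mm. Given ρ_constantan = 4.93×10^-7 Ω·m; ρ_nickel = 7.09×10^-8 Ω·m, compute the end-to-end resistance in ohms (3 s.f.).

Seg 1: A = π(d/2)² = π(2.2500e-04 m)² = 1.590e-07 m²
R_1 = (4.93×10^-7)(1.36)/(1.590e-07) = 4.216 Ω
Seg 2: A = πr² = π(2.0300e-04 m)² = 1.295e-07 m²
R_2 = (7.09×10^-8)(1.29)/(1.295e-07) = 0.7065 Ω
Seg 3: A = πr² = π(1.3600e-04 m)² = 5.811e-08 m²
R_3 = (4.93×10^-7)(0.85)/(5.811e-08) = 7.212 Ω
R_total = R_1 + R_2 + R_3 = 12.1 Ω

12.1 Ω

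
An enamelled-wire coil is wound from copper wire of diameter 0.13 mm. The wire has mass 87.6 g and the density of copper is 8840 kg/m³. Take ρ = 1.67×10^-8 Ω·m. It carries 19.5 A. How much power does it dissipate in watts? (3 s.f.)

3.57×10^5 W

A = π(d/2)² = π(6.5000e-05 m)² = 1.3273e-08 m²
L = m/(density·A) = 0.0876/(8840×1.3273e-08) = 746.6 m
R = ρL/A = (1.67×10^-8)(746.6)/(1.3273e-08) = 939.3 Ω
P = I²R = (19.5)² × 939.3 = 3.57×10^5 W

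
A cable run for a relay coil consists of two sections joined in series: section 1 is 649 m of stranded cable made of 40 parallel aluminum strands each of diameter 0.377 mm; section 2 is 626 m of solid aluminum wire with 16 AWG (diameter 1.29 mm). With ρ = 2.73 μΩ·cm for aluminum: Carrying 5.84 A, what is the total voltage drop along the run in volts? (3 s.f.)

99.5 V

ρ = 2.73 μΩ·cm = 2.73×10^-8 Ω·m
Section 1: A_strand = π(1.8850e-04)² = 1.116e-07 m²; R₁ = ρL/(N·A_s) = (2.73×10^-8)(649)/(40×1.116e-07) = 3.968 Ω
Section 2: A = π(1.29/2 mm)² = π(6.4500e-04 m)² = 1.307e-06 m²
R₂ = (2.73×10^-8)(626)/(1.307e-06) = 13.08 Ω
R = R₁ + R₂ = 17.04 Ω
V = IR = 5.84 × 17.04 = 99.5 V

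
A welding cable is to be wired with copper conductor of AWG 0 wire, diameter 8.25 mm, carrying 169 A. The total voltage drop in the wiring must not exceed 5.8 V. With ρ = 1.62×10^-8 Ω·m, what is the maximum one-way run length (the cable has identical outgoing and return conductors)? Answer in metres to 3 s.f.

56.6 m

A = π(8.25/2 mm)² = π(4.1250e-03 m)² = 5.346e-05 m²
L_max = V_max·A/(2·ρI) = (5.8)(5.346e-05)/(2×1.62×10^-8×169) = 56.6 m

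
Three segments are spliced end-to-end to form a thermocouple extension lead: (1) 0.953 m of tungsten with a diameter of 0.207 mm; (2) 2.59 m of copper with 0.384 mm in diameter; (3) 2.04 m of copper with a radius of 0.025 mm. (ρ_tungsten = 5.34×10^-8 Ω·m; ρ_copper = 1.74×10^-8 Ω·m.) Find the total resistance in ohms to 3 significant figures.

20.0 Ω

Seg 1: A = π(d/2)² = π(1.0350e-04 m)² = 3.365e-08 m²
R_1 = (5.34×10^-8)(0.953)/(3.365e-08) = 1.512 Ω
Seg 2: A = π(d/2)² = π(1.9200e-04 m)² = 1.158e-07 m²
R_2 = (1.74×10^-8)(2.59)/(1.158e-07) = 0.3891 Ω
Seg 3: A = πr² = π(2.5000e-05 m)² = 1.963e-09 m²
R_3 = (1.74×10^-8)(2.04)/(1.963e-09) = 18.08 Ω
R_total = R_1 + R_2 + R_3 = 20.0 Ω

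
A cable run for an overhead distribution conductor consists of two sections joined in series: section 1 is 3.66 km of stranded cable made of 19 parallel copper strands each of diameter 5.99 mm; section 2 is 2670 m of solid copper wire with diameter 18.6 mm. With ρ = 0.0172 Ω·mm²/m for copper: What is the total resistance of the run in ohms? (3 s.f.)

ρ = 0.0172 Ω·mm²/m = 1.72×10^-8 Ω·m
Section 1: A_strand = π(2.9950e-03)² = 2.818e-05 m²; R₁ = ρL/(N·A_s) = (1.72×10^-8)(3660)/(19×2.818e-05) = 0.1176 Ω
Section 2: A = π(d/2)² = π(9.3000e-03 m)² = 2.717e-04 m²
R₂ = (1.72×10^-8)(2670)/(2.717e-04) = 0.169 Ω
R = R₁ + R₂ = 0.287 Ω

0.287 Ω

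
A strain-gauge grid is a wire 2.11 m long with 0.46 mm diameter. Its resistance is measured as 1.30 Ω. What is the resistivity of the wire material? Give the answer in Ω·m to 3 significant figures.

1.02×10^-7 Ω·m

A = π(d/2)² = π(2.3000e-04 m)² = 1.662e-07 m²
ρ = RA/L = (1.3)(1.662e-07)/(2.11) = 1.02×10^-7 Ω·m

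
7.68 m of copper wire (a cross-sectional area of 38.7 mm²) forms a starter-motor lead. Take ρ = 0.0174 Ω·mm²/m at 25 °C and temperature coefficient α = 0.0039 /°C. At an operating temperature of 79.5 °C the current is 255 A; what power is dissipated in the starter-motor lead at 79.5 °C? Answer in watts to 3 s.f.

272 W

ρ = 0.0174 Ω·mm²/m = 1.74×10^-8 Ω·m
A = 38.7 mm² = 3.870e-05 m²
R₍25₎ = ρL/A = (1.74×10^-8)(7.68)/(3.870e-05) = 0.003453 Ω
R₍79.5₎ = R₍25₎(1 + αΔT) = 0.003453 × (1 + 0.0039×54.5) = 0.004187 Ω
P = I²R = (255)² × 0.004187 = 272 W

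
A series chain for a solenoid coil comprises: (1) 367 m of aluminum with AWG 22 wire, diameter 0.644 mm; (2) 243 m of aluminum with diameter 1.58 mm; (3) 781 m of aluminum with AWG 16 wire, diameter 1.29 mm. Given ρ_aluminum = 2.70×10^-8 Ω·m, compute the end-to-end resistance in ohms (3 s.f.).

49.9 Ω

Seg 1: A = π(0.644/2 mm)² = π(3.2200e-04 m)² = 3.257e-07 m²
R_1 = (2.70×10^-8)(367)/(3.257e-07) = 30.42 Ω
Seg 2: A = π(d/2)² = π(7.9000e-04 m)² = 1.961e-06 m²
R_2 = (2.70×10^-8)(243)/(1.961e-06) = 3.346 Ω
Seg 3: A = π(1.29/2 mm)² = π(6.4500e-04 m)² = 1.307e-06 m²
R_3 = (2.70×10^-8)(781)/(1.307e-06) = 16.13 Ω
R_total = R_1 + R_2 + R_3 = 49.9 Ω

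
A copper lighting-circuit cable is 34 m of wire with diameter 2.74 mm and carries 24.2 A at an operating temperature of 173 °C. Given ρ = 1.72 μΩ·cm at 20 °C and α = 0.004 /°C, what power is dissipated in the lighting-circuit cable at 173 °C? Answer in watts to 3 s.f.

93.6 W

ρ = 1.72 μΩ·cm = 1.72×10^-8 Ω·m
A = π(d/2)² = π(1.3700e-03 m)² = 5.896e-06 m²
R₍20₎ = ρL/A = (1.72×10^-8)(34)/(5.896e-06) = 0.09918 Ω
R₍173₎ = R₍20₎(1 + αΔT) = 0.09918 × (1 + 0.004×153) = 0.1599 Ω
P = I²R = (24.2)² × 0.1599 = 93.6 W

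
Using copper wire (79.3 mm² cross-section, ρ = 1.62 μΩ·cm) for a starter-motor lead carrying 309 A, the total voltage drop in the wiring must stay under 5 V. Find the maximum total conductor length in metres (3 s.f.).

ρ = 1.62 μΩ·cm = 1.62×10^-8 Ω·m
A = 79.3 mm² = 7.930e-05 m²
L_max = V_max·A/(1·ρI) = (5)(7.930e-05)/(1.62×10^-8×309) = 79.2 m

79.2 m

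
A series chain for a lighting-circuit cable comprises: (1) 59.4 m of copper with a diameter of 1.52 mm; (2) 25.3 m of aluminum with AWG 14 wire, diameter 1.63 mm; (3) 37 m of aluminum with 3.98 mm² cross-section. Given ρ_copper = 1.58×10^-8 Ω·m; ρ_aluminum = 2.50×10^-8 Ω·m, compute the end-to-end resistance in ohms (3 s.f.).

Seg 1: A = π(d/2)² = π(7.6000e-04 m)² = 1.815e-06 m²
R_1 = (1.58×10^-8)(59.4)/(1.815e-06) = 0.5172 Ω
Seg 2: A = π(1.63/2 mm)² = π(8.1500e-04 m)² = 2.087e-06 m²
R_2 = (2.50×10^-8)(25.3)/(2.087e-06) = 0.3031 Ω
Seg 3: A = 3.98 mm² = 3.980e-06 m²
R_3 = (2.50×10^-8)(37)/(3.980e-06) = 0.2324 Ω
R_total = R_1 + R_2 + R_3 = 1.05 Ω

1.05 Ω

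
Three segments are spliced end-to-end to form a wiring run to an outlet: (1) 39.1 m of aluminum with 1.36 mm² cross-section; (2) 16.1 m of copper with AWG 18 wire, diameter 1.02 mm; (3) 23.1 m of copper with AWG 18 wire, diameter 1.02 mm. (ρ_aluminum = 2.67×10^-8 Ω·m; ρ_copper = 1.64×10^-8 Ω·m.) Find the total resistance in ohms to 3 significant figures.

Seg 1: A = 1.36 mm² = 1.360e-06 m²
R_1 = (2.67×10^-8)(39.1)/(1.360e-06) = 0.7676 Ω
Seg 2: A = π(1.02/2 mm)² = π(5.1000e-04 m)² = 8.171e-07 m²
R_2 = (1.64×10^-8)(16.1)/(8.171e-07) = 0.3231 Ω
Seg 3: A = π(1.02/2 mm)² = π(5.1000e-04 m)² = 8.171e-07 m²
R_3 = (1.64×10^-8)(23.1)/(8.171e-07) = 0.4636 Ω
R_total = R_1 + R_2 + R_3 = 1.55 Ω

1.55 Ω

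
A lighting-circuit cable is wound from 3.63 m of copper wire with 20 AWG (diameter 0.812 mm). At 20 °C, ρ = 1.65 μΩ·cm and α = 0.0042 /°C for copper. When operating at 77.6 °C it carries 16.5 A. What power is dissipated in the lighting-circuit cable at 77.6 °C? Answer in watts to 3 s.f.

39.1 W

ρ = 1.65 μΩ·cm = 1.65×10^-8 Ω·m
A = π(0.812/2 mm)² = π(4.0600e-04 m)² = 5.178e-07 m²
R₍20₎ = ρL/A = (1.65×10^-8)(3.63)/(5.178e-07) = 0.1157 Ω
R₍77.6₎ = R₍20₎(1 + αΔT) = 0.1157 × (1 + 0.0042×57.6) = 0.1436 Ω
P = I²R = (16.5)² × 0.1436 = 39.1 W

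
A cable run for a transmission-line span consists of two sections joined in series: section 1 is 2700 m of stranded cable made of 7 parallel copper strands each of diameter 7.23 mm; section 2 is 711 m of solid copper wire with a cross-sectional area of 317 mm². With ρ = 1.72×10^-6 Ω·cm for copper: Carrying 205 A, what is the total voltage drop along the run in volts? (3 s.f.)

41.0 V

ρ = 1.72×10^-6 Ω·cm = 1.72×10^-8 Ω·m
Section 1: A_strand = π(3.6150e-03)² = 4.106e-05 m²; R₁ = ρL/(N·A_s) = (1.72×10^-8)(2700)/(7×4.106e-05) = 0.1616 Ω
Section 2: A = 317 mm² = 3.170e-04 m²
R₂ = (1.72×10^-8)(711)/(3.170e-04) = 0.03858 Ω
R = R₁ + R₂ = 0.2002 Ω
V = IR = 205 × 0.2002 = 41.0 V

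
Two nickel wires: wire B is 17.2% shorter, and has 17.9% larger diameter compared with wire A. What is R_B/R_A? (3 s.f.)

0.596

R ∝ L/d², so R_B/R_A = (1 − 17.2/100) × (1 + 17.9/100)⁻²
= 0.828 × 0.7194 = 0.596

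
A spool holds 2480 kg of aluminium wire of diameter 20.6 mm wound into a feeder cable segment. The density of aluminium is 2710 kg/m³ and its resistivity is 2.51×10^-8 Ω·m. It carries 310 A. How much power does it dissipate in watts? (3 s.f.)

19900 W

A = π(d/2)² = π(1.0300e-02 m)² = 3.3329e-04 m²
L = m/(density·A) = 2480/(2710×3.3329e-04) = 2746 m
R = ρL/A = (2.51×10^-8)(2746)/(3.3329e-04) = 0.2068 Ω
P = I²R = (310)² × 0.2068 = 19900 W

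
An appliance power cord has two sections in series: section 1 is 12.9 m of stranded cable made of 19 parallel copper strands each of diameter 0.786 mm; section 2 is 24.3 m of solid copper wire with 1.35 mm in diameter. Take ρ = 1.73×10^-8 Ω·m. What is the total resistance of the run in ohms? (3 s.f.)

Section 1: A_strand = π(3.9300e-04)² = 4.852e-07 m²; R₁ = ρL/(N·A_s) = (1.73×10^-8)(12.9)/(19×4.852e-07) = 0.02421 Ω
Section 2: A = π(d/2)² = π(6.7500e-04 m)² = 1.431e-06 m²
R₂ = (1.73×10^-8)(24.3)/(1.431e-06) = 0.2937 Ω
R = R₁ + R₂ = 0.318 Ω

0.318 Ω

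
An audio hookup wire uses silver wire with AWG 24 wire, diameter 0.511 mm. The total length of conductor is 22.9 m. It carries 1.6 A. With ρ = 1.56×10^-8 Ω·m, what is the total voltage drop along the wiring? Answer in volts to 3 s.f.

A = π(0.511/2 mm)² = π(2.5550e-04 m)² = 2.051e-07 m²
R = ρL/A = (1.56×10^-8)(22.9)/(2.051e-07) = 1.742 Ω
V = IR = 1.6 × 1.742 = 2.79 V

2.79 V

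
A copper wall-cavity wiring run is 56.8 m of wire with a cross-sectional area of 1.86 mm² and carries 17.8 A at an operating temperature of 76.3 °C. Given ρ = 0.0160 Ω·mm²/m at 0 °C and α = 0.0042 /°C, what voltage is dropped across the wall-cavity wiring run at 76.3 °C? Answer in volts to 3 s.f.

11.5 V

ρ = 0.0160 Ω·mm²/m = 1.60×10^-8 Ω·m
A = 1.86 mm² = 1.860e-06 m²
R₍0₎ = ρL/A = (1.60×10^-8)(56.8)/(1.860e-06) = 0.4886 Ω
R₍76.3₎ = R₍0₎(1 + αΔT) = 0.4886 × (1 + 0.0042×76.3) = 0.6452 Ω
V = IR = 17.8 × 0.6452 = 11.5 V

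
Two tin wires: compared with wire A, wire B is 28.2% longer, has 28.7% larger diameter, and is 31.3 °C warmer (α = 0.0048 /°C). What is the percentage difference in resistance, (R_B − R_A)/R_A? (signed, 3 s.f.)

R ∝ ρL/d² with ρ ∝ (1+αΔT), so R_B/R_A = (1 + 28.2/100) × (1 + 28.7/100)⁻² × (1 + 0.0048×31.3)
= 1.282 × 0.6037 × 1.15 = 0.8903
(R_B − R_A)/R_A = 0.8903 − 1 = -11.0%

-11.0%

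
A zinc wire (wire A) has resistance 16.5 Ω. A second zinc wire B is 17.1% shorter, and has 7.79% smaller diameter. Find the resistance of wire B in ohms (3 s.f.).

R ∝ L/d², so R_B/R_A = (1 − 17.1/100) × (1 − 7.79/100)⁻²
= 0.829 × 1.176 = 0.975
R_B = 0.975 × 16.5 = 16.1 Ω

16.1 Ω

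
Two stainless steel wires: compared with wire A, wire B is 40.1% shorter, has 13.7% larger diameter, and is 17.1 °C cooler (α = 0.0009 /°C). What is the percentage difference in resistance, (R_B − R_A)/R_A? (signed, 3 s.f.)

R ∝ ρL/d² with ρ ∝ (1+αΔT), so R_B/R_A = (1 − 40.1/100) × (1 + 13.7/100)⁻² × (1 − 0.0009×17.1)
= 0.599 × 0.7735 × 0.9846 = 0.4562
(R_B − R_A)/R_A = 0.4562 − 1 = -54.4%

-54.4%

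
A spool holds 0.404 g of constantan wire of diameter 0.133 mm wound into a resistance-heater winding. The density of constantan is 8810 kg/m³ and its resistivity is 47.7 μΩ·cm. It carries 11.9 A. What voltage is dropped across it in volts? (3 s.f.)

ρ = 47.7 μΩ·cm = 4.77×10^-7 Ω·m
A = π(d/2)² = π(6.6500e-05 m)² = 1.3893e-08 m²
L = m/(density·A) = 4.040×10^-4/(8810×1.3893e-08) = 3.301 m
R = ρL/A = (4.77×10^-7)(3.301)/(1.3893e-08) = 113.3 Ω
V = IR = 11.9 × 113.3 = 1350 V

1350 V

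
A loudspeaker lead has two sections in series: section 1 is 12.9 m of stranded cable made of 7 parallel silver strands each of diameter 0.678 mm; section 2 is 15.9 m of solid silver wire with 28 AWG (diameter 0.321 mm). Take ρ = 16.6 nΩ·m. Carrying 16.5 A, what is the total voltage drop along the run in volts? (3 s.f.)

ρ = 16.6 nΩ·m = 1.66×10^-8 Ω·m
Section 1: A_strand = π(3.3900e-04)² = 3.610e-07 m²; R₁ = ρL/(N·A_s) = (1.66×10^-8)(12.9)/(7×3.610e-07) = 0.08473 Ω
Section 2: A = π(0.321/2 mm)² = π(1.6050e-04 m)² = 8.093e-08 m²
R₂ = (1.66×10^-8)(15.9)/(8.093e-08) = 3.261 Ω
R = R₁ + R₂ = 3.346 Ω
V = IR = 16.5 × 3.346 = 55.2 V

55.2 V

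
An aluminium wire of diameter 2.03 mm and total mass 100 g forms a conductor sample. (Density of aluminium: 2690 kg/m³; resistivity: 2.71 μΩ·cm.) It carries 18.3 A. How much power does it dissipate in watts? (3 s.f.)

32.2 W

ρ = 2.71 μΩ·cm = 2.71×10^-8 Ω·m
A = π(d/2)² = π(1.0150e-03 m)² = 3.2365e-06 m²
L = m/(density·A) = 0.1/(2690×3.2365e-06) = 11.49 m
R = ρL/A = (2.71×10^-8)(11.49)/(3.2365e-06) = 0.09617 Ω
P = I²R = (18.3)² × 0.09617 = 32.2 W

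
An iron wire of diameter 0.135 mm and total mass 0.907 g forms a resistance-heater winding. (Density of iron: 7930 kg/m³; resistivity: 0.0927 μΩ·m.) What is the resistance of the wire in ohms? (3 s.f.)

ρ = 0.0927 μΩ·m = 9.27×10^-8 Ω·m
A = π(d/2)² = π(6.7500e-05 m)² = 1.4314e-08 m²
L = m/(density·A) = 9.070×10^-4/(7930×1.4314e-08) = 7.991 m
R = ρL/A = (9.27×10^-8)(7.991)/(1.4314e-08) = 51.7 Ω

51.7 Ω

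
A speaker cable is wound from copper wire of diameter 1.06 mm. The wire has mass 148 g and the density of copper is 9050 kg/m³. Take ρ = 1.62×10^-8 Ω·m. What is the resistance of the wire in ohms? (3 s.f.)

A = π(d/2)² = π(5.3000e-04 m)² = 8.8247e-07 m²
L = m/(density·A) = 0.148/(9050×8.8247e-07) = 18.53 m
R = ρL/A = (1.62×10^-8)(18.53)/(8.8247e-07) = 0.340 Ω

0.340 Ω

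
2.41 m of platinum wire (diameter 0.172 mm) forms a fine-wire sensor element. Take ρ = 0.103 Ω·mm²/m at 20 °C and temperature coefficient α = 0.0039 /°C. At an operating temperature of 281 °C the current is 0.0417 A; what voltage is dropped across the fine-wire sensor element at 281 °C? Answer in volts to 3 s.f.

0.899 V

ρ = 0.103 Ω·mm²/m = 1.03×10^-7 Ω·m
A = π(d/2)² = π(8.6000e-05 m)² = 2.324e-08 m²
R₍20₎ = ρL/A = (1.03×10^-7)(2.41)/(2.324e-08) = 10.68 Ω
R₍281₎ = R₍20₎(1 + αΔT) = 10.68 × (1 + 0.0039×261) = 21.56 Ω
V = IR = 0.0417 × 21.56 = 0.899 V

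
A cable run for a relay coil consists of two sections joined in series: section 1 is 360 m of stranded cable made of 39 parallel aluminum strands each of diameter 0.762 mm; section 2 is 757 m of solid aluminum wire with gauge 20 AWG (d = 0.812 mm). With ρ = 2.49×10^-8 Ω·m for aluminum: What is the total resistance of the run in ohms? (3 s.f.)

36.9 Ω

Section 1: A_strand = π(3.8100e-04)² = 4.560e-07 m²; R₁ = ρL/(N·A_s) = (2.49×10^-8)(360)/(39×4.560e-07) = 0.504 Ω
Section 2: A = π(0.812/2 mm)² = π(4.0600e-04 m)² = 5.178e-07 m²
R₂ = (2.49×10^-8)(757)/(5.178e-07) = 36.4 Ω
R = R₁ + R₂ = 36.9 Ω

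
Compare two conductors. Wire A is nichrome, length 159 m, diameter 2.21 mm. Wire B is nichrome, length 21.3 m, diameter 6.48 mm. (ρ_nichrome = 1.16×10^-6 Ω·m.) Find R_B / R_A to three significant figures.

0.0156

R ∝ ρL/d², so R_B/R_A = (L_B/L_A) × (d_A/d_B)²
= (21.3/159) × (2.21/6.48)² = 0.0156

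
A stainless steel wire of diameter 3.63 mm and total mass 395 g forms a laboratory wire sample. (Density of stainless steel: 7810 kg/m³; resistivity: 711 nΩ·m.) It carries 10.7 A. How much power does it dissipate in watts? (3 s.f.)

38.4 W

ρ = 711 nΩ·m = 7.11×10^-7 Ω·m
A = π(d/2)² = π(1.8150e-03 m)² = 1.0349e-05 m²
L = m/(density·A) = 0.395/(7810×1.0349e-05) = 4.887 m
R = ρL/A = (7.11×10^-7)(4.887)/(1.0349e-05) = 0.3357 Ω
P = I²R = (10.7)² × 0.3357 = 38.4 W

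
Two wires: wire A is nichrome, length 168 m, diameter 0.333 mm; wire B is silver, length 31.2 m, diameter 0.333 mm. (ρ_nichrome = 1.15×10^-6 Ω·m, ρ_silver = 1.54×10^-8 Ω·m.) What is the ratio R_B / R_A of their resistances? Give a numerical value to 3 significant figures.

0.00249

R ∝ ρL/d², so R_B/R_A = (ρ_B/ρ_A) × (L_B/L_A)
= (1.54×10^-8/1.15×10^-6) × (31.2/168) = 0.00249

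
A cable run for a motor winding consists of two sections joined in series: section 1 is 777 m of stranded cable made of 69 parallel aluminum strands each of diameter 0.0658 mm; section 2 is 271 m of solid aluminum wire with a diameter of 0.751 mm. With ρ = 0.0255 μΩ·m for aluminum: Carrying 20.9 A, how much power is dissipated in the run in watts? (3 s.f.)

43700 W

ρ = 0.0255 μΩ·m = 2.55×10^-8 Ω·m
Section 1: A_strand = π(3.2900e-05)² = 3.400e-09 m²; R₁ = ρL/(N·A_s) = (2.55×10^-8)(777)/(69×3.400e-09) = 84.44 Ω
Section 2: A = π(d/2)² = π(3.7550e-04 m)² = 4.430e-07 m²
R₂ = (2.55×10^-8)(271)/(4.430e-07) = 15.6 Ω
R = R₁ + R₂ = 100 Ω
P = I²R = (20.9)² × 100 = 43700 W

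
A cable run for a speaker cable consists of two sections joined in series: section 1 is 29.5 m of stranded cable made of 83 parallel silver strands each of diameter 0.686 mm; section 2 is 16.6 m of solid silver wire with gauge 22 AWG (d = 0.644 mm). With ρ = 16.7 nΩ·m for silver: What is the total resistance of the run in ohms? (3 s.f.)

ρ = 16.7 nΩ·m = 1.67×10^-8 Ω·m
Section 1: A_strand = π(3.4300e-04)² = 3.696e-07 m²; R₁ = ρL/(N·A_s) = (1.67×10^-8)(29.5)/(83×3.696e-07) = 0.01606 Ω
Section 2: A = π(0.644/2 mm)² = π(3.2200e-04 m)² = 3.257e-07 m²
R₂ = (1.67×10^-8)(16.6)/(3.257e-07) = 0.8511 Ω
R = R₁ + R₂ = 0.867 Ω

0.867 Ω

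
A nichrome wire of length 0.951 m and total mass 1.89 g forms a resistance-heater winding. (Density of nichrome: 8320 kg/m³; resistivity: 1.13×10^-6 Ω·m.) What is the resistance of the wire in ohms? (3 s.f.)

4.50 Ω

A = m/(density·L) = 0.00189/(8320×0.951) = 2.3887e-07 m²
R = ρL/A = (1.13×10^-6)(0.951)/(2.3887e-07) = 4.50 Ω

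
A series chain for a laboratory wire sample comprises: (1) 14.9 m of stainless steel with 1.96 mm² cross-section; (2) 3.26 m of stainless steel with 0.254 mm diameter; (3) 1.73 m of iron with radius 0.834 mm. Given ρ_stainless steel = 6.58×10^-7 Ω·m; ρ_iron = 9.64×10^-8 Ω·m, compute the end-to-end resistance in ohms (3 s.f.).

47.4 Ω

Seg 1: A = 1.96 mm² = 1.960e-06 m²
R_1 = (6.58×10^-7)(14.9)/(1.960e-06) = 5.002 Ω
Seg 2: A = π(d/2)² = π(1.2700e-04 m)² = 5.067e-08 m²
R_2 = (6.58×10^-7)(3.26)/(5.067e-08) = 42.33 Ω
Seg 3: A = πr² = π(8.3400e-04 m)² = 2.185e-06 m²
R_3 = (9.64×10^-8)(1.73)/(2.185e-06) = 0.07632 Ω
R_total = R_1 + R_2 + R_3 = 47.4 Ω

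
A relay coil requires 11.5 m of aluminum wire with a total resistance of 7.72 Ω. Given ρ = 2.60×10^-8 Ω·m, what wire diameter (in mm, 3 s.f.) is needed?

0.222 mm

A = ρL/R = (2.60×10^-8)(11.5)/(7.72) = 3.873e-08 m²
d = 2√(A/π) = 2.221e-04 m = 0.222 mm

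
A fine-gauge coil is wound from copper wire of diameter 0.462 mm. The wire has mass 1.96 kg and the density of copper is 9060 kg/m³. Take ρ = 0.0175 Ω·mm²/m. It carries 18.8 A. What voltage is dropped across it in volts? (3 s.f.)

ρ = 0.0175 Ω·mm²/m = 1.75×10^-8 Ω·m
A = π(d/2)² = π(2.3100e-04 m)² = 1.6764e-07 m²
L = m/(density·A) = 1.96/(9060×1.6764e-07) = 1290 m
R = ρL/A = (1.75×10^-8)(1290)/(1.6764e-07) = 134.7 Ω
V = IR = 18.8 × 134.7 = 2530 V

2530 V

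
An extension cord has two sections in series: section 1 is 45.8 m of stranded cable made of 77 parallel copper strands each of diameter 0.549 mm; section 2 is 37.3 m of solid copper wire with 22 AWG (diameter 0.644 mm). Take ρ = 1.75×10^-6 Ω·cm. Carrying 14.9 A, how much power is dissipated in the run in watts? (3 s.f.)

ρ = 1.75×10^-6 Ω·cm = 1.75×10^-8 Ω·m
Section 1: A_strand = π(2.7450e-04)² = 2.367e-07 m²; R₁ = ρL/(N·A_s) = (1.75×10^-8)(45.8)/(77×2.367e-07) = 0.04397 Ω
Section 2: A = π(0.644/2 mm)² = π(3.2200e-04 m)² = 3.257e-07 m²
R₂ = (1.75×10^-8)(37.3)/(3.257e-07) = 2.004 Ω
R = R₁ + R₂ = 2.048 Ω
P = I²R = (14.9)² × 2.048 = 455 W

455 W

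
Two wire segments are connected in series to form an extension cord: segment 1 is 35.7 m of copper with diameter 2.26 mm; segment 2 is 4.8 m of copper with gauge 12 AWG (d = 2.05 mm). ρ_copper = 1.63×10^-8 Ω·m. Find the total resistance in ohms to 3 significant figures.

0.169 Ω

Segment 1: A = π(d/2)² = π(1.1300e-03 m)² = 4.011e-06 m²
R₁ = ρL/A = (1.63×10^-8)(35.7)/(4.011e-06) = 0.1451 Ω
Segment 2: A = π(2.05/2 mm)² = π(1.0250e-03 m)² = 3.301e-06 m²
R₂ = (1.63×10^-8)(4.8)/(3.301e-06) = 0.0237 Ω
R = R₁ + R₂ = 0.169 Ω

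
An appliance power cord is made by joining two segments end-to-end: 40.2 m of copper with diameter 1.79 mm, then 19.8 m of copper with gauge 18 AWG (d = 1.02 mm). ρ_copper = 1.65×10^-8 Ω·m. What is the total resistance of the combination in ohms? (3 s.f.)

Segment 1: A = π(d/2)² = π(8.9500e-04 m)² = 2.516e-06 m²
R₁ = ρL/A = (1.65×10^-8)(40.2)/(2.516e-06) = 0.2636 Ω
Segment 2: A = π(1.02/2 mm)² = π(5.1000e-04 m)² = 8.171e-07 m²
R₂ = (1.65×10^-8)(19.8)/(8.171e-07) = 0.3998 Ω
R = R₁ + R₂ = 0.663 Ω

0.663 Ω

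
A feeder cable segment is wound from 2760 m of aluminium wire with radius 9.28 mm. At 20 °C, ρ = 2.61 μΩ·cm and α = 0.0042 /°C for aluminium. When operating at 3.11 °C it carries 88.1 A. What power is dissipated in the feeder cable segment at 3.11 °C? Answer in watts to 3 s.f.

1920 W

ρ = 2.61 μΩ·cm = 2.61×10^-8 Ω·m
A = πr² = π(9.2800e-03 m)² = 2.705e-04 m²
R₍20₎ = ρL/A = (2.61×10^-8)(2760)/(2.705e-04) = 0.2663 Ω
R₍3.11₎ = R₍20₎(1 + αΔT) = 0.2663 × (1 + 0.0042×-16.9) = 0.2474 Ω
P = I²R = (88.1)² × 0.2474 = 1920 W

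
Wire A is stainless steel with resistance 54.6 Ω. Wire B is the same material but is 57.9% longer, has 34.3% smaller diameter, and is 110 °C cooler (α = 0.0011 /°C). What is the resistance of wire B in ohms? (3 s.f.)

176 Ω

R ∝ ρL/d² with ρ ∝ (1+αΔT), so R_B/R_A = (1 + 57.9/100) × (1 − 34.3/100)⁻² × (1 − 0.0011×110)
= 1.579 × 2.317 × 0.879 = 3.215
R_B = 3.215 × 54.6 = 176 Ω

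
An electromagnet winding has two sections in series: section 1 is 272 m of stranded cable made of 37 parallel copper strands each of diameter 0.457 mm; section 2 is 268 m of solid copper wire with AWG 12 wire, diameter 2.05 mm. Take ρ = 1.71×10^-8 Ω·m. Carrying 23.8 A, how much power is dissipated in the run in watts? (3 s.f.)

1220 W

Section 1: A_strand = π(2.2850e-04)² = 1.640e-07 m²; R₁ = ρL/(N·A_s) = (1.71×10^-8)(272)/(37×1.640e-07) = 0.7664 Ω
Section 2: A = π(2.05/2 mm)² = π(1.0250e-03 m)² = 3.301e-06 m²
R₂ = (1.71×10^-8)(268)/(3.301e-06) = 1.388 Ω
R = R₁ + R₂ = 2.155 Ω
P = I²R = (23.8)² × 2.155 = 1220 W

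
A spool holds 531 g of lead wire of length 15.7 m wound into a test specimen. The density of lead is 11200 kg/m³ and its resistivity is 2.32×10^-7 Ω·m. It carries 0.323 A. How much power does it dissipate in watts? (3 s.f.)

0.126 W

A = m/(density·L) = 0.531/(11200×15.7) = 3.0198e-06 m²
R = ρL/A = (2.32×10^-7)(15.7)/(3.0198e-06) = 1.206 Ω
P = I²R = (0.323)² × 1.206 = 0.126 W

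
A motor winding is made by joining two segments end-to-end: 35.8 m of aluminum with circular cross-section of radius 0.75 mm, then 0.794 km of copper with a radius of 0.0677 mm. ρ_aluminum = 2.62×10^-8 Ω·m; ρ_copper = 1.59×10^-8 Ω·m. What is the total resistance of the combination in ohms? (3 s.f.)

877 Ω

Segment 1: A = πr² = π(7.5000e-04 m)² = 1.767e-06 m²
R₁ = ρL/A = (2.62×10^-8)(35.8)/(1.767e-06) = 0.5308 Ω
Segment 2: A = πr² = π(6.7700e-05 m)² = 1.440e-08 m²
R₂ = (1.59×10^-8)(794)/(1.440e-08) = 876.8 Ω
R = R₁ + R₂ = 877 Ω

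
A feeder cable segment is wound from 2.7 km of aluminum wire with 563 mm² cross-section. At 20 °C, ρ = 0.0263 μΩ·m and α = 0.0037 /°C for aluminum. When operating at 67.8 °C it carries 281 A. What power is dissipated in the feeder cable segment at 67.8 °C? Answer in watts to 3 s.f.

11700 W

ρ = 0.0263 μΩ·m = 2.63×10^-8 Ω·m
A = 563 mm² = 5.630e-04 m²
R₍20₎ = ρL/A = (2.63×10^-8)(2700)/(5.630e-04) = 0.1261 Ω
R₍67.8₎ = R₍20₎(1 + αΔT) = 0.1261 × (1 + 0.0037×47.8) = 0.1484 Ω
P = I²R = (281)² × 0.1484 = 11700 W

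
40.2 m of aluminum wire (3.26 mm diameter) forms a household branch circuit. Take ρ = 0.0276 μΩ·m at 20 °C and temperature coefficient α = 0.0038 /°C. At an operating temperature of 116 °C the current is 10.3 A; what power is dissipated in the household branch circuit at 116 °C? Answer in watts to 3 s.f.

19.2 W

ρ = 0.0276 μΩ·m = 2.76×10^-8 Ω·m
A = π(d/2)² = π(1.6300e-03 m)² = 8.347e-06 m²
R₍20₎ = ρL/A = (2.76×10^-8)(40.2)/(8.347e-06) = 0.1329 Ω
R₍116₎ = R₍20₎(1 + αΔT) = 0.1329 × (1 + 0.0038×96) = 0.1814 Ω
P = I²R = (10.3)² × 0.1814 = 19.2 W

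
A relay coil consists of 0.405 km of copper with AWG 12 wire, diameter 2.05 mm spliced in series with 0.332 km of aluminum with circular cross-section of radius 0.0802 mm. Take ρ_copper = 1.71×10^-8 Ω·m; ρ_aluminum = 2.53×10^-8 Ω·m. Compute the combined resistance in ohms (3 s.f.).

Segment 1: A = π(2.05/2 mm)² = π(1.0250e-03 m)² = 3.301e-06 m²
R₁ = ρL/A = (1.71×10^-8)(405)/(3.301e-06) = 2.098 Ω
Segment 2: A = πr² = π(8.0200e-05 m)² = 2.021e-08 m²
R₂ = (2.53×10^-8)(332)/(2.021e-08) = 415.7 Ω
R = R₁ + R₂ = 418 Ω

418 Ω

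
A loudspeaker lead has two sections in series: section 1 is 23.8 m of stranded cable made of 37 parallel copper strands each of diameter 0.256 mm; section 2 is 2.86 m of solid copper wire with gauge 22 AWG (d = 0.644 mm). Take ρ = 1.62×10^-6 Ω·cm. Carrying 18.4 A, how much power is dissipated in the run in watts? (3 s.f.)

117 W

ρ = 1.62×10^-6 Ω·cm = 1.62×10^-8 Ω·m
Section 1: A_strand = π(1.2800e-04)² = 5.147e-08 m²; R₁ = ρL/(N·A_s) = (1.62×10^-8)(23.8)/(37×5.147e-08) = 0.2025 Ω
Section 2: A = π(0.644/2 mm)² = π(3.2200e-04 m)² = 3.257e-07 m²
R₂ = (1.62×10^-8)(2.86)/(3.257e-07) = 0.1422 Ω
R = R₁ + R₂ = 0.3447 Ω
P = I²R = (18.4)² × 0.3447 = 117 W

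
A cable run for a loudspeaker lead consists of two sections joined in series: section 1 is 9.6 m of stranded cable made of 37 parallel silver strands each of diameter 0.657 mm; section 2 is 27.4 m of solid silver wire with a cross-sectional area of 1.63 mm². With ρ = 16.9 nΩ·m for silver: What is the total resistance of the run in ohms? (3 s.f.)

ρ = 16.9 nΩ·m = 1.69×10^-8 Ω·m
Section 1: A_strand = π(3.2850e-04)² = 3.390e-07 m²; R₁ = ρL/(N·A_s) = (1.69×10^-8)(9.6)/(37×3.390e-07) = 0.01293 Ω
Section 2: A = 1.63 mm² = 1.630e-06 m²
R₂ = (1.69×10^-8)(27.4)/(1.630e-06) = 0.2841 Ω
R = R₁ + R₂ = 0.297 Ω

0.297 Ω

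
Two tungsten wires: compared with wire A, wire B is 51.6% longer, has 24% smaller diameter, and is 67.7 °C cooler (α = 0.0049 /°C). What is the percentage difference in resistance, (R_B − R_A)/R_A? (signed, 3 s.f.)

R ∝ ρL/d² with ρ ∝ (1+αΔT), so R_B/R_A = (1 + 51.6/100) × (1 − 24/100)⁻² × (1 − 0.0049×67.7)
= 1.516 × 1.731 × 0.6683 = 1.754
(R_B − R_A)/R_A = 1.754 − 1 = 75.4%

75.4%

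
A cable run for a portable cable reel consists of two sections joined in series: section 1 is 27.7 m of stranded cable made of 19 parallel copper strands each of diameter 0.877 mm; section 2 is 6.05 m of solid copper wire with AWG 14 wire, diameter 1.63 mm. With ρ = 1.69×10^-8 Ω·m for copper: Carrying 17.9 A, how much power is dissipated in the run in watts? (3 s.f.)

Section 1: A_strand = π(4.3850e-04)² = 6.041e-07 m²; R₁ = ρL/(N·A_s) = (1.69×10^-8)(27.7)/(19×6.041e-07) = 0.04079 Ω
Section 2: A = π(1.63/2 mm)² = π(8.1500e-04 m)² = 2.087e-06 m²
R₂ = (1.69×10^-8)(6.05)/(2.087e-06) = 0.049 Ω
R = R₁ + R₂ = 0.08979 Ω
P = I²R = (17.9)² × 0.08979 = 28.8 W

28.8 W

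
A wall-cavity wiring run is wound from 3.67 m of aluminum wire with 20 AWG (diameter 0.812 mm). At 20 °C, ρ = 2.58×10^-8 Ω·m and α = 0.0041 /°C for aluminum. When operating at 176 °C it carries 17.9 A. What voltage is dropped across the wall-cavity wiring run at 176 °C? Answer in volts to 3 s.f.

A = π(0.812/2 mm)² = π(4.0600e-04 m)² = 5.178e-07 m²
R₍20₎ = ρL/A = (2.58×10^-8)(3.67)/(5.178e-07) = 0.1828 Ω
R₍176₎ = R₍20₎(1 + αΔT) = 0.1828 × (1 + 0.0041×156) = 0.2998 Ω
V = IR = 17.9 × 0.2998 = 5.37 V

5.37 V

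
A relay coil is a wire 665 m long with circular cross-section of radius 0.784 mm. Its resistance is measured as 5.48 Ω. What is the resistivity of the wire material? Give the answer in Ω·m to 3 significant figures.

A = πr² = π(7.8400e-04 m)² = 1.931e-06 m²
ρ = RA/L = (5.48)(1.931e-06)/(665) = 1.59×10^-8 Ω·m

1.59×10^-8 Ω·m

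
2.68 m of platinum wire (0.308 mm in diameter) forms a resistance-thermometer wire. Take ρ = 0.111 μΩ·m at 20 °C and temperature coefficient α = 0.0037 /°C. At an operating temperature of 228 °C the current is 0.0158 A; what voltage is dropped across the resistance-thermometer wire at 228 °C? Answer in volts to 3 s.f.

ρ = 0.111 μΩ·m = 1.11×10^-7 Ω·m
A = π(d/2)² = π(1.5400e-04 m)² = 7.451e-08 m²
R₍20₎ = ρL/A = (1.11×10^-7)(2.68)/(7.451e-08) = 3.993 Ω
R₍228₎ = R₍20₎(1 + αΔT) = 3.993 × (1 + 0.0037×208) = 7.065 Ω
V = IR = 0.0158 × 7.065 = 0.112 V

0.112 V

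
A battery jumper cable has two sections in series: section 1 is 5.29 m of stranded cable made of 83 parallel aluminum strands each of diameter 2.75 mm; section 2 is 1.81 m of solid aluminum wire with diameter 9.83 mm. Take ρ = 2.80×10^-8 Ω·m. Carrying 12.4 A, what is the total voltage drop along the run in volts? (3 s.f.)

0.0120 V

Section 1: A_strand = π(1.3750e-03)² = 5.940e-06 m²; R₁ = ρL/(N·A_s) = (2.80×10^-8)(5.29)/(83×5.940e-06) = 3.005×10^-4 Ω
Section 2: A = π(d/2)² = π(4.9150e-03 m)² = 7.589e-05 m²
R₂ = (2.80×10^-8)(1.81)/(7.589e-05) = 6.678×10^-4 Ω
R = R₁ + R₂ = 9.682×10^-4 Ω
V = IR = 12.4 × 9.682×10^-4 = 0.0120 V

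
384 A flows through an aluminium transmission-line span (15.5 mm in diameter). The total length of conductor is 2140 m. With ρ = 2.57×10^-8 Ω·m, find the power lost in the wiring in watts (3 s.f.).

43000 W

A = π(d/2)² = π(7.7500e-03 m)² = 1.887e-04 m²
R = ρL/A = (2.57×10^-8)(2140)/(1.887e-04) = 0.2915 Ω
P = I²R = (384)² × 0.2915 = 43000 W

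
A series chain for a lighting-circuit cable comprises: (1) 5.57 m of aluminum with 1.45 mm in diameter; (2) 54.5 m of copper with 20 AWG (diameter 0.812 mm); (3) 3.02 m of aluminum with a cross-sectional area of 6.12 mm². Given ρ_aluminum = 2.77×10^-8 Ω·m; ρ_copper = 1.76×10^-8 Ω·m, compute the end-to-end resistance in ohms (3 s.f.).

1.96 Ω

Seg 1: A = π(d/2)² = π(7.2500e-04 m)² = 1.651e-06 m²
R_1 = (2.77×10^-8)(5.57)/(1.651e-06) = 0.09343 Ω
Seg 2: A = π(0.812/2 mm)² = π(4.0600e-04 m)² = 5.178e-07 m²
R_2 = (1.76×10^-8)(54.5)/(5.178e-07) = 1.852 Ω
Seg 3: A = 6.12 mm² = 6.120e-06 m²
R_3 = (2.77×10^-8)(3.02)/(6.120e-06) = 0.01367 Ω
R_total = R_1 + R_2 + R_3 = 1.96 Ω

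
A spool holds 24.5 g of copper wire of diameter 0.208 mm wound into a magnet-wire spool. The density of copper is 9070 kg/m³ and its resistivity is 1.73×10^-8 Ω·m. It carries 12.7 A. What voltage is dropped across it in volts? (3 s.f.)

A = π(d/2)² = π(1.0400e-04 m)² = 3.3979e-08 m²
L = m/(density·A) = 0.0245/(9070×3.3979e-08) = 79.5 m
R = ρL/A = (1.73×10^-8)(79.5)/(3.3979e-08) = 40.47 Ω
V = IR = 12.7 × 40.47 = 514 V

514 V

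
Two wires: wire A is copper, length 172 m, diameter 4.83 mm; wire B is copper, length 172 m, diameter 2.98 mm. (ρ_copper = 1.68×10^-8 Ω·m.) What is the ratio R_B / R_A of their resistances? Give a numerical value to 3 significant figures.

2.63

R ∝ ρL/d², so R_B/R_A = (d_A/d_B)²
= (4.83/2.98)² = 2.63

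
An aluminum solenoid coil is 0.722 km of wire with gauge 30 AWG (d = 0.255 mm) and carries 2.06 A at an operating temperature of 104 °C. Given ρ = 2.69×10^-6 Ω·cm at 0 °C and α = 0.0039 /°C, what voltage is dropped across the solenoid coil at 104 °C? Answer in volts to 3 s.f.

1100 V

ρ = 2.69×10^-6 Ω·cm = 2.69×10^-8 Ω·m
A = π(0.255/2 mm)² = π(1.2750e-04 m)² = 5.107e-08 m²
R₍0₎ = ρL/A = (2.69×10^-8)(722)/(5.107e-08) = 380.3 Ω
R₍104₎ = R₍0₎(1 + αΔT) = 380.3 × (1 + 0.0039×104) = 534.5 Ω
V = IR = 2.06 × 534.5 = 1100 V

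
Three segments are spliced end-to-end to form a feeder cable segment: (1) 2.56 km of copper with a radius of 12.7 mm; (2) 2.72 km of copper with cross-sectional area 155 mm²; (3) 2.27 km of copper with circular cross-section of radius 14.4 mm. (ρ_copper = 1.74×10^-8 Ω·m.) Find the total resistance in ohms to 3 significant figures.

0.454 Ω

Seg 1: A = πr² = π(1.2700e-02 m)² = 5.067e-04 m²
R_1 = (1.74×10^-8)(2560)/(5.067e-04) = 0.08791 Ω
Seg 2: A = 155 mm² = 1.550e-04 m²
R_2 = (1.74×10^-8)(2720)/(1.550e-04) = 0.3053 Ω
Seg 3: A = πr² = π(1.4400e-02 m)² = 6.514e-04 m²
R_3 = (1.74×10^-8)(2270)/(6.514e-04) = 0.06063 Ω
R_total = R_1 + R_2 + R_3 = 0.454 Ω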